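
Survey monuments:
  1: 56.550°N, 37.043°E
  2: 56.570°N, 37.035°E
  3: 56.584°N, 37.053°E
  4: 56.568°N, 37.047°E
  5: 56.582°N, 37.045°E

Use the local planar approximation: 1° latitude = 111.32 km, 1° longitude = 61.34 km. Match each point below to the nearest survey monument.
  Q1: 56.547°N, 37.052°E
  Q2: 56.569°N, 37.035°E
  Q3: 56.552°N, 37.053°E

Q1→1; Q2→2; Q3→1

Q1 at 56.547°N, 37.052°E:
  1: √((0.003·111.32)² + (-0.009·61.34)²) = √(0.11153 + 0.30477) = 0.645 km
  2: √((0.023·111.32)² + (-0.017·61.34)²) = √(6.55544 + 1.08739) = 2.765 km
  3: √((0.037·111.32)² + (0.001·61.34)²) = √(16.96484 + 0.00376) = 4.119 km
  4: √((0.021·111.32)² + (-0.005·61.34)²) = √(5.46493 + 0.09406) = 2.358 km
  5: √((0.035·111.32)² + (-0.007·61.34)²) = √(15.18037 + 0.18437) = 3.920 km
  → nearest: 1 (0.645 km)
Q2 at 56.569°N, 37.035°E:
  1: √((-0.019·111.32)² + (0.008·61.34)²) = √(4.47356 + 0.24081) = 2.171 km
  2: √((0.001·111.32)² + (0.000·61.34)²) = √(0.01239 + 0.00000) = 0.111 km
  3: √((0.015·111.32)² + (0.018·61.34)²) = √(2.78823 + 1.21908) = 2.002 km
  4: √((-0.001·111.32)² + (0.012·61.34)²) = √(0.01239 + 0.54181) = 0.744 km
  5: √((0.013·111.32)² + (0.010·61.34)²) = √(2.09427 + 0.37626) = 1.572 km
  → nearest: 2 (0.111 km)
Q3 at 56.552°N, 37.053°E:
  1: √((-0.002·111.32)² + (-0.010·61.34)²) = √(0.04957 + 0.37626) = 0.653 km
  2: √((0.018·111.32)² + (-0.018·61.34)²) = √(4.01505 + 1.21908) = 2.288 km
  3: √((0.032·111.32)² + (0.000·61.34)²) = √(12.68955 + 0.00000) = 3.562 km
  4: √((0.016·111.32)² + (-0.006·61.34)²) = √(3.17239 + 0.13545) = 1.819 km
  5: √((0.030·111.32)² + (-0.008·61.34)²) = √(11.15293 + 0.24081) = 3.375 km
  → nearest: 1 (0.653 km)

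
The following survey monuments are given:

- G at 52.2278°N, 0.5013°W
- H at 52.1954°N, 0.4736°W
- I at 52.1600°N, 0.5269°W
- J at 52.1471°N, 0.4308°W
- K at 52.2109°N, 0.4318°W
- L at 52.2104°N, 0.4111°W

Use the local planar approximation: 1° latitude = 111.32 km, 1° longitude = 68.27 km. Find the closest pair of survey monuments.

Pairwise distances:
G–H: 4.0725 km
G–I: 7.7472 km
G–J: 10.1916 km
G–K: 5.1041 km
G–L: 6.4554 km
H–I: 5.3638 km
H–J: 6.1194 km
H–K: 3.3348 km
H–L: 4.5820 km
I–J: 6.7161 km
I–K: 8.6173 km
I–L: 9.6942 km
J–K: 7.1025 km
J–L: 7.1738 km
K–L: 1.4143 km
Closest pair: K–L at 1.4143 km.

K and L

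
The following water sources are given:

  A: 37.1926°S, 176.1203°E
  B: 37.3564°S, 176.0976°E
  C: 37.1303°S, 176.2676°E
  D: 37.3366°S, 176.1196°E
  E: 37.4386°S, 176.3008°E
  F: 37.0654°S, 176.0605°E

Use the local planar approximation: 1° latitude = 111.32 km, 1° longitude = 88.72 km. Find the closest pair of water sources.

B and D

Pairwise distances:
A–B: √((-0.1638·111.32)² + (-0.0227·88.72)²) = √(332.486633 + 4.055970) = 18.3451 km
A–C: √((0.0623·111.32)² + (0.1473·88.72)²) = √(48.097498 + 170.784542) = 14.7947 km
A–D: √((-0.1440·111.32)² + (-0.0007·88.72)²) = √(256.963465 + 0.003857) = 16.0302 km
A–E: √((-0.2460·111.32)² + (0.1805·88.72)²) = √(749.922889 + 256.446915) = 31.7233 km
A–F: √((0.1272·111.32)² + (-0.0598·88.72)²) = √(200.502881 + 28.147863) = 15.1212 km
B–C: √((0.2261·111.32)² + (0.1700·88.72)²) = √(633.501314 + 227.478790) = 29.3425 km
B–D: √((0.0198·111.32)² + (0.0220·88.72)²) = √(4.858216 + 3.809679) = 2.9441 km
B–E: √((-0.0822·111.32)² + (0.2032·88.72)²) = √(83.731723 + 325.005323) = 20.2172 km
B–F: √((0.2910·111.32)² + (-0.0371·88.72)²) = √(1049.379011 + 10.834051) = 32.5609 km
C–D: √((-0.2063·111.32)² + (-0.1480·88.72)²) = √(527.405739 + 172.411606) = 26.4541 km
C–E: √((-0.3083·111.32)² + (0.0332·88.72)²) = √(1177.859380 + 8.675994) = 34.4461 km
C–F: √((0.0649·111.32)² + (-0.2071·88.72)²) = √(52.195828 + 337.600642) = 19.7433 km
D–E: √((-0.1020·111.32)² + (0.1812·88.72)²) = √(128.927850 + 258.439834) = 19.6817 km
D–F: √((0.2712·111.32)² + (-0.0591·88.72)²) = √(911.435134 + 27.492740) = 30.6419 km
E–F: √((0.3732·111.32)² + (-0.2403·88.72)²) = √(1725.955783 + 454.517499) = 46.6955 km
Closest pair: B–D at 2.9441 km.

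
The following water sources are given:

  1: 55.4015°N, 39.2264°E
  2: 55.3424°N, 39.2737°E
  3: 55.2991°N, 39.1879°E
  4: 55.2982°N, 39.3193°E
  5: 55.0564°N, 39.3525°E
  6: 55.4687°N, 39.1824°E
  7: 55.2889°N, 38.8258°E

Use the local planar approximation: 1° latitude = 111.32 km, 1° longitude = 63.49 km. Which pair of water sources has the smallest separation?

Pairwise distances:
1–2: √((-0.0591·111.32)² + (0.0473·63.49)²) = √(43.283399 + 9.018471) = 7.2320 km
1–3: √((-0.1024·111.32)² + (-0.0385·63.49)²) = √(129.941031 + 5.974920) = 11.6583 km
1–4: √((-0.1033·111.32)² + (0.0929·63.49)²) = √(132.235188 + 34.789011) = 12.9238 km
1–5: √((-0.3451·111.32)² + (0.1261·63.49)²) = √(1475.829931 + 64.097461) = 39.2419 km
1–6: √((0.0672·111.32)² + (-0.0440·63.49)²) = √(55.960932 + 7.803977) = 7.9853 km
1–7: √((-0.1126·111.32)² + (-0.4006·63.49)²) = √(157.116999 + 646.893138) = 28.3551 km
2–3: √((-0.0433·111.32)² + (-0.0858·63.49)²) = √(23.233904 + 29.674624) = 7.2738 km
2–4: √((-0.0442·111.32)² + (0.0456·63.49)²) = √(24.209785 + 8.381859) = 5.7089 km
2–5: √((-0.2860·111.32)² + (0.0788·63.49)²) = √(1013.627680 + 25.030129) = 32.2282 km
2–6: √((0.1263·111.32)² + (-0.0913·63.49)²) = √(197.675614 + 33.601001) = 15.2078 km
2–7: √((-0.0535·111.32)² + (-0.4479·63.49)²) = √(35.469410 + 808.672694) = 29.0541 km
3–4: √((-0.0009·111.32)² + (0.1314·63.49)²) = √(0.010038 + 69.598741) = 8.3432 km
3–5: √((-0.2427·111.32)² + (0.1646·63.49)²) = √(729.937958 + 109.211989) = 28.9681 km
3–6: √((0.1696·111.32)² + (-0.0055·63.49)²) = √(356.449567 + 0.121937) = 18.8831 km
3–7: √((-0.0102·111.32)² + (-0.3621·63.49)²) = √(1.289278 + 528.527639) = 23.0178 km
4–5: √((-0.2418·111.32)² + (0.0332·63.49)²) = √(724.534364 + 4.443108) = 26.9996 km
4–6: √((0.1705·111.32)² + (-0.1369·63.49)²) = √(360.242678 + 75.547057) = 20.8756 km
4–7: √((-0.0093·111.32)² + (-0.4935·63.49)²) = √(1.071796 + 981.713963) = 31.3494 km
5–6: √((0.4123·111.32)² + (-0.1701·63.49)²) = √(2106.556272 + 116.632419) = 47.1507 km
5–7: √((0.2325·111.32)² + (-0.5267·63.49)²) = √(669.872748 + 1118.245839) = 42.2862 km
6–7: √((-0.1798·111.32)² + (-0.3566·63.49)²) = √(400.613675 + 512.593780) = 30.2193 km
Closest pair: 2–4 at 5.7089 km.

2 and 4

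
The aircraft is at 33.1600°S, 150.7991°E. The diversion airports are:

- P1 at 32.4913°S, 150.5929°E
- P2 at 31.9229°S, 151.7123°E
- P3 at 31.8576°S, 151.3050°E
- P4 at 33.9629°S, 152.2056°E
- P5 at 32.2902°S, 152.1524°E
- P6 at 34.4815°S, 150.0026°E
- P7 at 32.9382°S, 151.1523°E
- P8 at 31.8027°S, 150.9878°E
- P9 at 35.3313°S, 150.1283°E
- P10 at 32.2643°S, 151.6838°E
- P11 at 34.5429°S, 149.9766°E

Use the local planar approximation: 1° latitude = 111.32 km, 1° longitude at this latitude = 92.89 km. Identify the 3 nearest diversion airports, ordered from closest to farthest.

P7, P1, P10

Distances from 33.1600°S, 150.7991°E:
P1: 76.8644 km
P2: 161.7430 km
P3: 152.4089 km
P4: 158.2970 km
P5: 158.6752 km
P6: 164.6670 km
P7: 41.0615 km
P8: 152.1080 km
P9: 249.6115 km
P10: 129.2109 km
P11: 171.8609 km
Sorted: P7 (41.0615 km) < P1 (76.8644 km) < P10 (129.2109 km) < P8 (152.1080 km) < P3 (152.4089 km) < …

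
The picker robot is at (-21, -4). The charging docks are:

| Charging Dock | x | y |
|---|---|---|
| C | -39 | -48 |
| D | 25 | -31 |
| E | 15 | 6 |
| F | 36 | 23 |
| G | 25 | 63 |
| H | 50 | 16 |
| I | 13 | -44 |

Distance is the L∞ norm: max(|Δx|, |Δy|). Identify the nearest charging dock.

E

Distances from (-21, -4):
C: max(|-18|, |-44|) = 44
D: max(|46|, |-27|) = 46
E: max(|36|, |10|) = 36
F: max(|57|, |27|) = 57
G: max(|46|, |67|) = 67
H: max(|71|, |20|) = 71
I: max(|34|, |-40|) = 40
Minimum: E at 36.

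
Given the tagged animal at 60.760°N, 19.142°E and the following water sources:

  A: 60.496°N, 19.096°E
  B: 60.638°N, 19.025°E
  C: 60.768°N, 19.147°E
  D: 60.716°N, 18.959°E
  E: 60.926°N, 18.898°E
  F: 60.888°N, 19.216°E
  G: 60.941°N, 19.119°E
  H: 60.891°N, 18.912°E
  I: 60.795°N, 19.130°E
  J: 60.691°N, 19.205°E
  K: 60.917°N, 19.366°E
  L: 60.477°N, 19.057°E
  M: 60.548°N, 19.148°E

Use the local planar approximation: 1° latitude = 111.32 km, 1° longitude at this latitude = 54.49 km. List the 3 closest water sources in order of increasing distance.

Distances from 60.760°N, 19.142°E:
A: √((-0.264·111.32)² + (-0.046·54.49)²) = √(863.68276 + 6.28274) = 29.495 km
B: √((-0.122·111.32)² + (-0.117·54.49)²) = √(184.44465 + 40.64483) = 15.003 km
C: √((0.008·111.32)² + (0.005·54.49)²) = √(0.79310 + 0.07423) = 0.931 km
D: √((-0.044·111.32)² + (-0.183·54.49)²) = √(23.99119 + 99.43420) = 11.110 km
E: √((0.166·111.32)² + (-0.244·54.49)²) = √(341.47788 + 176.77192) = 22.765 km
F: √((0.128·111.32)² + (0.074·54.49)²) = √(203.03286 + 16.25912) = 14.809 km
G: √((0.181·111.32)² + (-0.023·54.49)²) = √(405.97898 + 1.57069) = 20.188 km
H: √((0.131·111.32)² + (-0.230·54.49)²) = √(212.66156 + 157.06857) = 19.228 km
I: √((0.035·111.32)² + (-0.012·54.49)²) = √(15.18037 + 0.42756) = 3.951 km
J: √((-0.069·111.32)² + (0.063·54.49)²) = √(58.99899 + 11.78460) = 8.413 km
K: √((0.157·111.32)² + (0.224·54.49)²) = √(305.45392 + 148.98058) = 21.317 km
L: √((-0.283·111.32)² + (-0.085·54.49)²) = √(992.47429 + 21.45218) = 31.842 km
M: √((-0.212·111.32)² + (0.006·54.49)²) = √(556.95245 + 0.10689) = 23.602 km
Sorted: C (0.931 km) < I (3.951 km) < J (8.413 km) < D (11.110 km) < F (14.809 km) < …

C, I, J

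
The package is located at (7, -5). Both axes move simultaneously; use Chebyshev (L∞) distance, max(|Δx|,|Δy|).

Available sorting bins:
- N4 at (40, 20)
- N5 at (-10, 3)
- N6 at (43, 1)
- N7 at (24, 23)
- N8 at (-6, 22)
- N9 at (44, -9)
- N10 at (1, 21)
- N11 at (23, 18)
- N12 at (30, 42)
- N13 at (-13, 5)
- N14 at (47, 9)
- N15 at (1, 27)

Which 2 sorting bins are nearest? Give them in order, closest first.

Distances from (7, -5):
N4: max(|33|, |25|) = 33
N5: max(|-17|, |8|) = 17
N6: max(|36|, |6|) = 36
N7: max(|17|, |28|) = 28
N8: max(|-13|, |27|) = 27
N9: max(|37|, |-4|) = 37
N10: max(|-6|, |26|) = 26
N11: max(|16|, |23|) = 23
N12: max(|23|, |47|) = 47
N13: max(|-20|, |10|) = 20
N14: max(|40|, |14|) = 40
N15: max(|-6|, |32|) = 32
Sorted: N5 (17) < N13 (20) < N11 (23) < N10 (26) < …

N5, N13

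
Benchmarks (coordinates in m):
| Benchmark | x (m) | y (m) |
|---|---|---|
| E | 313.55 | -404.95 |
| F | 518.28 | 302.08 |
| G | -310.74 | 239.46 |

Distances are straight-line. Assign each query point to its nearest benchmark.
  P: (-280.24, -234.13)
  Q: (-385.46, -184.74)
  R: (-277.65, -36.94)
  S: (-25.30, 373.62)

P at (-280.24, -234.13):
  E: √((593.79)² + (-170.82)²) = √(352586.5641 + 29179.4724) = 617.87 m
  F: √((798.52)² + (536.21)²) = √(637634.1904 + 287521.1641) = 961.85 m
  G: √((-30.50)² + (473.59)²) = √(930.2500 + 224287.4881) = 474.57 m
  → nearest: G (474.57 m)
Q at (-385.46, -184.74):
  E: √((699.01)² + (-220.21)²) = √(488614.9801 + 48492.4441) = 732.88 m
  F: √((903.74)² + (486.82)²) = √(816745.9876 + 236993.7124) = 1026.52 m
  G: √((74.72)² + (424.20)²) = √(5583.0784 + 179945.6400) = 430.73 m
  → nearest: G (430.73 m)
R at (-277.65, -36.94):
  E: √((591.20)² + (-368.01)²) = √(349517.4400 + 135431.3601) = 696.38 m
  F: √((795.93)² + (339.02)²) = √(633504.5649 + 114934.5604) = 865.12 m
  G: √((-33.09)² + (276.40)²) = √(1094.9481 + 76396.9600) = 278.37 m
  → nearest: G (278.37 m)
S at (-25.30, 373.62):
  E: √((338.85)² + (-778.57)²) = √(114819.3225 + 606171.2449) = 849.11 m
  F: √((543.58)² + (-71.54)²) = √(295479.2164 + 5117.9716) = 548.27 m
  G: √((-285.44)² + (-134.16)²) = √(81475.9936 + 17998.9056) = 315.40 m
  → nearest: G (315.40 m)

P→G; Q→G; R→G; S→G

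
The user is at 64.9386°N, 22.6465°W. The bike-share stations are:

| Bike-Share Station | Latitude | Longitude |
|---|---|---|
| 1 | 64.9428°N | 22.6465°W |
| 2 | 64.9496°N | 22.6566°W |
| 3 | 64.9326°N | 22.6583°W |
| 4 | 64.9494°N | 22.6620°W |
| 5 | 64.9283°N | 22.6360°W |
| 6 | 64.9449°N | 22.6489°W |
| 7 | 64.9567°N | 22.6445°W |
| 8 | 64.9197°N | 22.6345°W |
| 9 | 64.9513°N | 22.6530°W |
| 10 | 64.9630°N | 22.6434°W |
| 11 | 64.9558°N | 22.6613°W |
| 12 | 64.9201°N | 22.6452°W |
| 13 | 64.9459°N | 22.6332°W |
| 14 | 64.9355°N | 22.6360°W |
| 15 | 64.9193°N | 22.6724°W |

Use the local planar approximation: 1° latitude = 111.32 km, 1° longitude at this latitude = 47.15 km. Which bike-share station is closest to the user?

1

Distances from 64.9386°N, 22.6465°W:
1: √((0.0042·111.32)² + (0.0000·47.15)²) = √(0.218597 + 0.000000) = 0.4675 km
2: √((0.0110·111.32)² + (-0.0101·47.15)²) = √(1.499449 + 0.226781) = 1.3139 km
3: √((-0.0060·111.32)² + (-0.0118·47.15)²) = √(0.446117 + 0.309548) = 0.8693 km
4: √((0.0108·111.32)² + (-0.0155·47.15)²) = √(1.445419 + 0.534105) = 1.4070 km
5: √((-0.0103·111.32)² + (0.0105·47.15)²) = √(1.314682 + 0.245099) = 1.2489 km
6: √((0.0063·111.32)² + (-0.0024·47.15)²) = √(0.491844 + 0.012805) = 0.7104 km
7: √((0.0181·111.32)² + (0.0020·47.15)²) = √(4.059790 + 0.008892) = 2.0171 km
8: √((-0.0189·111.32)² + (0.0120·47.15)²) = √(4.426597 + 0.320130) = 2.1787 km
9: √((0.0127·111.32)² + (-0.0065·47.15)²) = √(1.998729 + 0.093927) = 1.4466 km
10: √((0.0244·111.32)² + (0.0031·47.15)²) = √(7.377786 + 0.021364) = 2.7201 km
11: √((0.0172·111.32)² + (-0.0148·47.15)²) = √(3.666091 + 0.486953) = 2.0379 km
12: √((-0.0185·111.32)² + (0.0013·47.15)²) = √(4.241211 + 0.003757) = 2.0603 km
13: √((0.0073·111.32)² + (0.0133·47.15)²) = √(0.660377 + 0.393248) = 1.0265 km
14: √((-0.0031·111.32)² + (0.0105·47.15)²) = √(0.119088 + 0.245099) = 0.6035 km
15: √((-0.0193·111.32)² + (-0.0259·47.15)²) = √(4.615949 + 1.491293) = 2.4713 km
Minimum: 1 at 0.4675 km.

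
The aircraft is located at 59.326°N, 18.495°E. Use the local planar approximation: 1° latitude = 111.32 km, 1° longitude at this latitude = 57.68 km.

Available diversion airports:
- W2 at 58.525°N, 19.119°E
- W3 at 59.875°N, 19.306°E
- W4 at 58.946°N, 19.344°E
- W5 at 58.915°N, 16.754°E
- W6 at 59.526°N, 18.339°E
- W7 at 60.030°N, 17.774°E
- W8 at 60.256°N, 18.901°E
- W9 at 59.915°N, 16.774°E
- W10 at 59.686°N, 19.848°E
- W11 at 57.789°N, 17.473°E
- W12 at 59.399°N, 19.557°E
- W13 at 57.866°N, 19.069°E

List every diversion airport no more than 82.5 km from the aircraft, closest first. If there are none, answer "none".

Distances from 59.326°N, 18.495°E:
W2: 96.157 km
W3: 76.963 km
W4: 64.711 km
W5: 110.352 km
W6: 24.014 km
W7: 88.720 km
W8: 106.143 km
W9: 118.967 km
W10: 87.729 km
W11: 180.969 km
W12: 61.793 km
W13: 165.865 km
Threshold 82.5 km: W6 (24.014 km), W12 (61.793 km), W4 (64.711 km), W3 (76.963 km) are within range.

W6, W12, W4, W3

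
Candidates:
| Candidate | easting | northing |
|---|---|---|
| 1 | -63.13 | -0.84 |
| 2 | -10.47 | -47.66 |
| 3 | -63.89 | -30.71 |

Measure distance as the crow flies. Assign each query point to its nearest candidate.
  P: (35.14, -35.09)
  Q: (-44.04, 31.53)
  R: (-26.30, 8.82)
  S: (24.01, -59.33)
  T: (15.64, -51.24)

P→2; Q→1; R→1; S→2; T→2

P at (35.14, -35.09):
  1: √((-98.27)² + (34.25)²) = √(9656.9929 + 1173.0625) = 104.07
  2: √((-45.61)² + (-12.57)²) = √(2080.2721 + 158.0049) = 47.31
  3: √((-99.03)² + (4.38)²) = √(9806.9409 + 19.1844) = 99.13
  → nearest: 2 (47.31)
Q at (-44.04, 31.53):
  1: √((-19.09)² + (-32.37)²) = √(364.4281 + 1047.8169) = 37.58
  2: √((33.57)² + (-79.19)²) = √(1126.9449 + 6271.0561) = 86.01
  3: √((-19.85)² + (-62.24)²) = √(394.0225 + 3873.8176) = 65.33
  → nearest: 1 (37.58)
R at (-26.30, 8.82):
  1: √((-36.83)² + (-9.66)²) = √(1356.4489 + 93.3156) = 38.08
  2: √((15.83)² + (-56.48)²) = √(250.5889 + 3189.9904) = 58.66
  3: √((-37.59)² + (-39.53)²) = √(1413.0081 + 1562.6209) = 54.55
  → nearest: 1 (38.08)
S at (24.01, -59.33):
  1: √((-87.14)² + (58.49)²) = √(7593.3796 + 3421.0801) = 104.95
  2: √((-34.48)² + (11.67)²) = √(1188.8704 + 136.1889) = 36.40
  3: √((-87.90)² + (28.62)²) = √(7726.4100 + 819.1044) = 92.44
  → nearest: 2 (36.40)
T at (15.64, -51.24):
  1: √((-78.77)² + (50.40)²) = √(6204.7129 + 2540.1600) = 93.51
  2: √((-26.11)² + (3.58)²) = √(681.7321 + 12.8164) = 26.35
  3: √((-79.53)² + (20.53)²) = √(6325.0209 + 421.4809) = 82.14
  → nearest: 2 (26.35)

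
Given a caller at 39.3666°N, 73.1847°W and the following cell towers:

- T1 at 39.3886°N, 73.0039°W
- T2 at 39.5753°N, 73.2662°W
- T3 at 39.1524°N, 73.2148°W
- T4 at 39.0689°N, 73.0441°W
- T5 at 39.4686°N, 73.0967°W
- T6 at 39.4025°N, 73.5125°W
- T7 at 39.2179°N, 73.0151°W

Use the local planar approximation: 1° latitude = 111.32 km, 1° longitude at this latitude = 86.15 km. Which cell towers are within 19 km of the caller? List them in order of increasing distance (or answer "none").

T5, T1

Distances from 39.3666°N, 73.1847°W:
T1: √((0.0220·111.32)² + (0.1808·86.15)²) = √(5.997797 + 242.609284) = 15.7673 km
T2: √((0.2087·111.32)² + (-0.0815·86.15)²) = √(539.748313 + 49.297601) = 24.2703 km
T3: √((-0.2142·111.32)² + (-0.0301·86.15)²) = √(568.571816 + 6.724245) = 23.9853 km
T4: √((-0.2977·111.32)² + (0.1406·86.15)²) = √(1098.257214 + 146.717259) = 35.2842 km
T5: √((0.1020·111.32)² + (0.0880·86.15)²) = √(128.927850 + 57.474593) = 13.6529 km
T6: √((0.0359·111.32)² + (-0.3278·86.15)²) = √(15.971117 + 797.495906) = 28.5213 km
T7: √((-0.1487·111.32)² + (0.1696·86.15)²) = √(274.011211 + 213.482490) = 22.0793 km
Threshold 19 km: T5 (13.6529 km), T1 (15.7673 km) are within range.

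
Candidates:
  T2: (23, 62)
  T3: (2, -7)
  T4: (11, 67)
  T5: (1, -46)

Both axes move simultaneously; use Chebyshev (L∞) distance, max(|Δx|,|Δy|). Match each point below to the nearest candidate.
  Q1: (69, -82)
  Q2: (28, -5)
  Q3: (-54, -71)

Q1→T5; Q2→T3; Q3→T5

Q1 at (69, -82):
  T2: max(|-46|, |144|) = 144
  T3: max(|-67|, |75|) = 75
  T4: max(|-58|, |149|) = 149
  T5: max(|-68|, |36|) = 68
  → nearest: T5 (68)
Q2 at (28, -5):
  T2: max(|-5|, |67|) = 67
  T3: max(|-26|, |-2|) = 26
  T4: max(|-17|, |72|) = 72
  T5: max(|-27|, |-41|) = 41
  → nearest: T3 (26)
Q3 at (-54, -71):
  T2: max(|77|, |133|) = 133
  T3: max(|56|, |64|) = 64
  T4: max(|65|, |138|) = 138
  T5: max(|55|, |25|) = 55
  → nearest: T5 (55)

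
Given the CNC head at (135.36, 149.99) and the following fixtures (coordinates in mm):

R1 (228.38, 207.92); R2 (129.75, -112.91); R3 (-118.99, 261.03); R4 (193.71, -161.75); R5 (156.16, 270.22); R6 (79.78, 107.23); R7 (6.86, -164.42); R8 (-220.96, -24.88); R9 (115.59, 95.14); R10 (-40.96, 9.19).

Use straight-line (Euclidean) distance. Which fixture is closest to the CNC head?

R9

Distances from (135.36, 149.99):
R1: √((93.02)² + (57.93)²) = √(8652.7204 + 3355.8849) = 109.58 mm
R2: √((-5.61)² + (-262.90)²) = √(31.4721 + 69116.4100) = 262.96 mm
R3: √((-254.35)² + (111.04)²) = √(64693.9225 + 12329.8816) = 277.53 mm
R4: √((58.35)² + (-311.74)²) = √(3404.7225 + 97181.8276) = 317.15 mm
R5: √((20.80)² + (120.23)²) = √(432.6400 + 14455.2529) = 122.02 mm
R6: √((-55.58)² + (-42.76)²) = √(3089.1364 + 1828.4176) = 70.13 mm
R7: √((-128.50)² + (-314.41)²) = √(16512.2500 + 98853.6481) = 339.66 mm
R8: √((-356.32)² + (-174.87)²) = √(126963.9424 + 30579.5169) = 396.92 mm
R9: √((-19.77)² + (-54.85)²) = √(390.8529 + 3008.5225) = 58.30 mm
R10: √((-176.32)² + (-140.80)²) = √(31088.7424 + 19824.6400) = 225.64 mm
Minimum: R9 at 58.30 mm.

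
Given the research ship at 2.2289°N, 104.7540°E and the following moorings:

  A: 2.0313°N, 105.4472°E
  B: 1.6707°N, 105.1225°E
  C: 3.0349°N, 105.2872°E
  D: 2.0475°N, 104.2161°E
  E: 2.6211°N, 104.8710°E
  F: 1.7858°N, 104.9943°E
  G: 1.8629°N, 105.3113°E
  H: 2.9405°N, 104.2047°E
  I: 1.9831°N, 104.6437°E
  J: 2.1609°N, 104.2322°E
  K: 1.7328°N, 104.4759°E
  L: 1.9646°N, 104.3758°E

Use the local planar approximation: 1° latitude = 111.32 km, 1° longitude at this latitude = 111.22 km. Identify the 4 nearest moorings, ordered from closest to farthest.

I, E, L, F

Distances from 2.2289°N, 104.7540°E:
A: 80.1743 km
B: 74.4377 km
C: 107.5508 km
D: 63.1414 km
E: 45.5577 km
F: 56.1011 km
G: 74.1747 km
H: 100.0372 km
I: 29.9866 km
J: 58.5262 km
K: 63.2975 km
L: 51.3320 km
Sorted: I (29.9866 km) < E (45.5577 km) < L (51.3320 km) < F (56.1011 km) < J (58.5262 km) < D (63.1414 km) < …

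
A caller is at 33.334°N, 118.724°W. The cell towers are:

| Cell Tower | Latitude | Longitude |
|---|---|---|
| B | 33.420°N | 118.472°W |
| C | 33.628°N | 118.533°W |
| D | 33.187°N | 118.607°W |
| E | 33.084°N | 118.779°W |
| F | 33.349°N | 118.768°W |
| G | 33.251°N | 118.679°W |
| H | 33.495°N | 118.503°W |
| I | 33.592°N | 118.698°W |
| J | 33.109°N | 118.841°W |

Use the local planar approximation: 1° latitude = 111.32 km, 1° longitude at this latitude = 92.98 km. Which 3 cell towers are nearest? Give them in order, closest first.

Distances from 33.334°N, 118.724°W:
B: 25.311 km
C: 37.236 km
D: 19.650 km
E: 28.296 km
F: 4.419 km
G: 10.143 km
H: 27.266 km
I: 28.822 km
J: 27.307 km
Sorted: F (4.419 km) < G (10.143 km) < D (19.650 km) < B (25.311 km) < H (27.266 km) < …

F, G, D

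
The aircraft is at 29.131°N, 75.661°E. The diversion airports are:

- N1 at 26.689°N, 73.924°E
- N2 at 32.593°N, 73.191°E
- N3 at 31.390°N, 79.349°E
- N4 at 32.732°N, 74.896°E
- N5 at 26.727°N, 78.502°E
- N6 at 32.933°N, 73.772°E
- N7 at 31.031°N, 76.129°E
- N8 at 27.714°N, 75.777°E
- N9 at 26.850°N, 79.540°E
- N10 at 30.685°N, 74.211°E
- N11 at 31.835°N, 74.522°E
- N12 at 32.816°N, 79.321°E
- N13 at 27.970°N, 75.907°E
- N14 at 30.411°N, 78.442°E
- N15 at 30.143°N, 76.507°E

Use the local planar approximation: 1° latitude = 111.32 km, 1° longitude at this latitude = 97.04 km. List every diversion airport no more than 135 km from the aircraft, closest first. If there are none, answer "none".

N13

Distances from 29.131°N, 75.661°E:
N1: 319.861 km
N2: 453.846 km
N3: 437.400 km
N4: 407.679 km
N5: 384.216 km
N6: 461.230 km
N7: 216.329 km
N8: 158.142 km
N9: 454.056 km
N10: 222.990 km
N11: 320.660 km
N12: 542.604 km
N13: 131.429 km
N14: 305.176 km
N15: 139.395 km
Threshold 135 km: N13 (131.429 km) is within range.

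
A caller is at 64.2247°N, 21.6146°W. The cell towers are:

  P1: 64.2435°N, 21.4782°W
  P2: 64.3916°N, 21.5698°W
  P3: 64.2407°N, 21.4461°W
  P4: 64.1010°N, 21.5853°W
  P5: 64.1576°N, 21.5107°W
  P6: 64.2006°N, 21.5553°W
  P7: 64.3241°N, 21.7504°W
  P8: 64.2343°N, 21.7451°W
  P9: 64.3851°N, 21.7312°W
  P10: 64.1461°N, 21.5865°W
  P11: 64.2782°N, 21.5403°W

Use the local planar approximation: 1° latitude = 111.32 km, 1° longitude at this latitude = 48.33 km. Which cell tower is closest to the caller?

P6

Distances from 64.2247°N, 21.6146°W:
P1: 6.9164 km
P2: 18.7050 km
P3: 8.3361 km
P4: 13.8429 km
P5: 9.0005 km
P6: 3.9257 km
P7: 12.8652 km
P8: 6.3970 km
P9: 18.7239 km
P10: 8.8545 km
P11: 6.9544 km
Minimum: P6 at 3.9257 km.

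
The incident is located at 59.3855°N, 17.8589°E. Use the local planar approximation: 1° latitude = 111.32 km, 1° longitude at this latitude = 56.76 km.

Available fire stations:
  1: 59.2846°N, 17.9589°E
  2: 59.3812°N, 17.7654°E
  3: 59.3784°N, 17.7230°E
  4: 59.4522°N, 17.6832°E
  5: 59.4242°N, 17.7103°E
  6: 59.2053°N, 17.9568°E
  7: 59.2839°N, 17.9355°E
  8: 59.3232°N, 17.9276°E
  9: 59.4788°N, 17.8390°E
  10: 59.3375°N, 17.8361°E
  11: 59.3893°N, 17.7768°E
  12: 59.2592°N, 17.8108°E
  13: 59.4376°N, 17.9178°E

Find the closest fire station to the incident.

Distances from 59.3855°N, 17.8589°E:
1: √((-0.1009·111.32)² + (0.1000·56.76)²) = √(126.162047 + 32.216976) = 12.5849 km
2: √((-0.0043·111.32)² + (-0.0935·56.76)²) = √(0.229131 + 28.164886) = 5.3286 km
3: √((-0.0071·111.32)² + (-0.1359·56.76)²) = √(0.624688 + 59.500921) = 7.7541 km
4: √((0.0667·111.32)² + (-0.1757·56.76)²) = √(55.131278 + 99.455384) = 12.4333 km
5: √((0.0387·111.32)² + (-0.1486·56.76)²) = √(18.559588 + 71.141398) = 9.4711 km
6: √((-0.1802·111.32)² + (0.0979·56.76)²) = √(402.398144 + 30.878071) = 20.8153 km
7: √((-0.1016·111.32)² + (0.0766·56.76)²) = √(127.918633 + 18.903504) = 12.1170 km
8: √((-0.0623·111.32)² + (0.0687·56.76)²) = √(48.097498 + 15.205414) = 7.9563 km
9: √((0.0933·111.32)² + (-0.0199·56.76)²) = √(107.872236 + 1.275824) = 10.4474 km
10: √((-0.0480·111.32)² + (-0.0228·56.76)²) = √(28.551496 + 1.674767) = 5.4978 km
11: √((0.0038·111.32)² + (-0.0821·56.76)²) = √(0.178943 + 21.715563) = 4.6792 km
12: √((-0.1263·111.32)² + (-0.0481·56.76)²) = √(197.675614 + 7.453752) = 14.3223 km
13: √((0.0521·111.32)² + (0.0589·56.76)²) = √(33.637355 + 11.176746) = 6.6943 km
Minimum: 11 at 4.6792 km.

11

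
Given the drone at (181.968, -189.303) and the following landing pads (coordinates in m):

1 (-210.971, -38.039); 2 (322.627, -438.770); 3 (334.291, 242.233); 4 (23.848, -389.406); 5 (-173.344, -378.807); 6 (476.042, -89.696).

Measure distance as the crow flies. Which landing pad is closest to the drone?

Distances from (181.968, -189.303):
1: √((-392.939)² + (151.264)²) = √(154401.05772 + 22880.79770) = 421.049 m
2: √((140.659)² + (-249.467)²) = √(19784.95428 + 62233.78409) = 286.389 m
3: √((152.323)² + (431.536)²) = √(23202.29633 + 186223.31930) = 457.630 m
4: √((-158.120)² + (-200.103)²) = √(25001.93440 + 40041.21061) = 255.036 m
5: √((-355.312)² + (-189.504)²) = √(126246.61734 + 35911.76602) = 402.689 m
6: √((294.074)² + (99.607)²) = √(86479.51748 + 9921.55445) = 310.485 m
Minimum: 4 at 255.036 m.

4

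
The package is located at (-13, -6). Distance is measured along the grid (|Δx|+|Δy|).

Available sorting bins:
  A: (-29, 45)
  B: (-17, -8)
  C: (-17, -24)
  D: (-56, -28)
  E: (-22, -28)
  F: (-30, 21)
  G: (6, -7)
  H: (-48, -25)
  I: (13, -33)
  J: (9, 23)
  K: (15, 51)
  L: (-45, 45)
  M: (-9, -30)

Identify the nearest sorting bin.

Distances from (-13, -6):
A: |-16| + |51| = 16 + 51 = 67
B: |-4| + |-2| = 4 + 2 = 6
C: |-4| + |-18| = 4 + 18 = 22
D: |-43| + |-22| = 43 + 22 = 65
E: |-9| + |-22| = 9 + 22 = 31
F: |-17| + |27| = 17 + 27 = 44
G: |19| + |-1| = 19 + 1 = 20
H: |-35| + |-19| = 35 + 19 = 54
I: |26| + |-27| = 26 + 27 = 53
J: |22| + |29| = 22 + 29 = 51
K: |28| + |57| = 28 + 57 = 85
L: |-32| + |51| = 32 + 51 = 83
M: |4| + |-24| = 4 + 24 = 28
Minimum: B at 6.

B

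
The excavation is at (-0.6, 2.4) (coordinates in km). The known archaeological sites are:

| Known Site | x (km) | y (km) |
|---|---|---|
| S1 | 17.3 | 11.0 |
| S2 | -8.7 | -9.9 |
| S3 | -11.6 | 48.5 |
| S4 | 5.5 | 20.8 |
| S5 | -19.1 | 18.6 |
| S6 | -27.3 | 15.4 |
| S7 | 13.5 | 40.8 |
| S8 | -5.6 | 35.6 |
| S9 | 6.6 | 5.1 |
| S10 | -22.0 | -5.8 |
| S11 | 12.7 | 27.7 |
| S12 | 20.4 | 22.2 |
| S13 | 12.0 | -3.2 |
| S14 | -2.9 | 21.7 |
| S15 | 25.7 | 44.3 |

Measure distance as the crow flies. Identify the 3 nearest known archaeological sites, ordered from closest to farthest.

Distances from (-0.6, 2.4):
S1: 19.86 km
S2: 14.73 km
S3: 47.39 km
S4: 19.38 km
S5: 24.59 km
S6: 29.70 km
S7: 40.91 km
S8: 33.57 km
S9: 7.69 km
S10: 22.92 km
S11: 28.58 km
S12: 28.86 km
S13: 13.79 km
S14: 19.44 km
S15: 49.47 km
Sorted: S9 (7.69 km) < S13 (13.79 km) < S2 (14.73 km) < S4 (19.38 km) < S14 (19.44 km) < …

S9, S13, S2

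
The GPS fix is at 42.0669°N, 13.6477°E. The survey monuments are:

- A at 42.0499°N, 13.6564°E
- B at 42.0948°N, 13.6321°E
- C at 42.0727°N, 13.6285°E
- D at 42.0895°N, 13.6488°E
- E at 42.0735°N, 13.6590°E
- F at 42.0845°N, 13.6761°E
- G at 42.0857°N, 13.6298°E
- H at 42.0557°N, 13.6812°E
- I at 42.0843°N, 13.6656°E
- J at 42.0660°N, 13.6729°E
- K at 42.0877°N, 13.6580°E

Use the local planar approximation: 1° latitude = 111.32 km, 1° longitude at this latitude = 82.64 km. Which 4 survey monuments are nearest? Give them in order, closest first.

Distances from 42.0669°N, 13.6477°E:
A: √((-0.0170·111.32)² + (0.0087·82.64)²) = √(3.581329 + 0.516915) = 2.0244 km
B: √((0.0279·111.32)² + (-0.0156·82.64)²) = √(9.646168 + 1.661995) = 3.3628 km
C: √((0.0058·111.32)² + (-0.0192·82.64)²) = √(0.416872 + 2.517579) = 1.7130 km
D: √((0.0226·111.32)² + (0.0011·82.64)²) = √(6.329411 + 0.008264) = 2.5175 km
E: √((0.0066·111.32)² + (0.0113·82.64)²) = √(0.539802 + 0.872042) = 1.1882 km
F: √((0.0176·111.32)² + (0.0284·82.64)²) = √(3.838590 + 5.508296) = 3.0573 km
G: √((0.0188·111.32)² + (-0.0179·82.64)²) = √(4.379879 + 2.188198) = 2.5628 km
H: √((-0.0112·111.32)² + (0.0335·82.64)²) = √(1.554470 + 7.664260) = 3.0362 km
I: √((0.0174·111.32)² + (0.0179·82.64)²) = √(3.751845 + 2.188198) = 2.4372 km
J: √((-0.0009·111.32)² + (0.0252·82.64)²) = √(0.010038 + 4.336923) = 2.0849 km
K: √((0.0208·111.32)² + (0.0103·82.64)²) = √(5.361336 + 0.724528) = 2.4670 km
Sorted: E (1.1882 km) < C (1.7130 km) < A (2.0244 km) < J (2.0849 km) < I (2.4372 km) < K (2.4670 km) < …

E, C, A, J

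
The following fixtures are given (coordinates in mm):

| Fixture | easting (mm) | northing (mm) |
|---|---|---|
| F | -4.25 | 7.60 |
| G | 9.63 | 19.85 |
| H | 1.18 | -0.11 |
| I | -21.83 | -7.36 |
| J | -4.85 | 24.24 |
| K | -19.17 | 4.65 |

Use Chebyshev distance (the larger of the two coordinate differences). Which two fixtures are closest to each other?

F and H

Pairwise distances:
F–H: max(|5.43|, |-7.71|) = 7.71 mm
I–K: max(|2.66|, |12.01|) = 12.01 mm
F–G: max(|13.88|, |12.25|) = 13.88 mm
G–J: max(|-14.48|, |4.39|) = 14.48 mm
F–K: max(|-14.92|, |-2.95|) = 14.92 mm
F–J: max(|-0.60|, |16.64|) = 16.64 mm
F–I: max(|-17.58|, |-14.96|) = 17.58 mm
J–K: max(|-14.32|, |-19.59|) = 19.59 mm
G–H: max(|-8.45|, |-19.96|) = 19.96 mm
H–K: max(|-20.35|, |4.76|) = 20.35 mm
H–I: max(|-23.01|, |-7.25|) = 23.01 mm
H–J: max(|-6.03|, |24.35|) = 24.35 mm
G–K: max(|-28.80|, |-15.20|) = 28.80 mm
G–I: max(|-31.46|, |-27.21|) = 31.46 mm
I–J: max(|16.98|, |31.60|) = 31.60 mm
Closest pair: F–H at 7.71 mm.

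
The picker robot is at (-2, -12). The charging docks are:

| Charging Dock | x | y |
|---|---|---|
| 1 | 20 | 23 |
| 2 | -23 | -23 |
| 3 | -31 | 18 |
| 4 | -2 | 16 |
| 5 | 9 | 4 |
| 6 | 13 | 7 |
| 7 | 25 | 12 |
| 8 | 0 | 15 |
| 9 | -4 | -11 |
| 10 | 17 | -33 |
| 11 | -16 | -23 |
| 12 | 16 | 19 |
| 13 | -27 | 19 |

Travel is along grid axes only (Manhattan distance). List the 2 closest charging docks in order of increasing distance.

Distances from (-2, -12):
1: |22| + |35| = 22 + 35 = 57
2: |-21| + |-11| = 21 + 11 = 32
3: |-29| + |30| = 29 + 30 = 59
4: |0| + |28| = 0 + 28 = 28
5: |11| + |16| = 11 + 16 = 27
6: |15| + |19| = 15 + 19 = 34
7: |27| + |24| = 27 + 24 = 51
8: |2| + |27| = 2 + 27 = 29
9: |-2| + |1| = 2 + 1 = 3
10: |19| + |-21| = 19 + 21 = 40
11: |-14| + |-11| = 14 + 11 = 25
12: |18| + |31| = 18 + 31 = 49
13: |-25| + |31| = 25 + 31 = 56
Sorted: 9 (3) < 11 (25) < 5 (27) < 4 (28) < …

9, 11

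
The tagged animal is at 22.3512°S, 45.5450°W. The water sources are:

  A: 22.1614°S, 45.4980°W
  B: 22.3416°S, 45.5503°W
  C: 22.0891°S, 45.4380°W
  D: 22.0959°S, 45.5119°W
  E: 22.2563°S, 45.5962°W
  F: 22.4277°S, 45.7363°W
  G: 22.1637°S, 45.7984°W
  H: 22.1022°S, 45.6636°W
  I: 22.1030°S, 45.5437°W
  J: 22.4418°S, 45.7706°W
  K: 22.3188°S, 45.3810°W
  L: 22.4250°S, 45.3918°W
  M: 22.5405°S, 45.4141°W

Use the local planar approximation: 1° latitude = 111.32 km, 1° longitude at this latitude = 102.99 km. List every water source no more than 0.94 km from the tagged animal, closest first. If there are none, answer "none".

Distances from 22.3512°S, 45.5450°W:
A: √((0.1898·111.32)² + (0.0470·102.99)²) = √(446.415034 + 23.430731) = 21.6759 km
B: √((0.0096·111.32)² + (-0.0053·102.99)²) = √(1.142060 + 0.297949) = 1.2000 km
C: √((0.2621·111.32)² + (0.1070·102.99)²) = √(851.295695 + 121.438857) = 31.1887 km
D: √((0.2553·111.32)² + (0.0331·102.99)²) = √(807.696173 + 11.621070) = 28.6237 km
E: √((0.0949·111.32)² + (-0.0512·102.99)²) = √(111.603758 + 27.805457) = 11.8072 km
F: √((-0.0765·111.32)² + (-0.1913·102.99)²) = √(72.521915 + 388.168292) = 21.4637 km
G: √((0.1875·111.32)² + (-0.2534·102.99)²) = √(435.661256 + 681.088171) = 33.4178 km
H: √((0.2490·111.32)² + (-0.1186·102.99)²) = √(768.325221 + 149.196795) = 30.2906 km
I: √((0.2482·111.32)² + (0.0013·102.99)²) = √(763.396122 + 0.017926) = 27.6299 km
J: √((-0.0906·111.32)² + (-0.2256·102.99)²) = √(101.719166 + 539.844035) = 25.3291 km
K: √((0.0324·111.32)² + (0.1640·102.99)²) = √(13.008775 + 285.284261) = 17.2712 km
L: √((-0.0738·111.32)² + (0.1532·102.99)²) = √(67.493060 + 248.947430) = 17.7888 km
M: √((-0.1893·111.32)² + (0.1309·102.99)²) = √(444.066103 + 181.747903) = 25.0163 km
Threshold 0.94 km: none within range.

none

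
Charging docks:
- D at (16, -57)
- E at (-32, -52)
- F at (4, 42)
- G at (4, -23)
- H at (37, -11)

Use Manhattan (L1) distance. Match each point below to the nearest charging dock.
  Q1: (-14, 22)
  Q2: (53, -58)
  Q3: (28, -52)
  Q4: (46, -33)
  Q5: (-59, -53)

Q1 at (-14, 22):
  D: |30| + |-79| = 30 + 79 = 109
  E: |-18| + |-74| = 18 + 74 = 92
  F: |18| + |20| = 18 + 20 = 38
  G: |18| + |-45| = 18 + 45 = 63
  H: |51| + |-33| = 51 + 33 = 84
  → nearest: F (38)
Q2 at (53, -58):
  D: |-37| + |1| = 37 + 1 = 38
  E: |-85| + |6| = 85 + 6 = 91
  F: |-49| + |100| = 49 + 100 = 149
  G: |-49| + |35| = 49 + 35 = 84
  H: |-16| + |47| = 16 + 47 = 63
  → nearest: D (38)
Q3 at (28, -52):
  D: |-12| + |-5| = 12 + 5 = 17
  E: |-60| + |0| = 60 + 0 = 60
  F: |-24| + |94| = 24 + 94 = 118
  G: |-24| + |29| = 24 + 29 = 53
  H: |9| + |41| = 9 + 41 = 50
  → nearest: D (17)
Q4 at (46, -33):
  D: |-30| + |-24| = 30 + 24 = 54
  E: |-78| + |-19| = 78 + 19 = 97
  F: |-42| + |75| = 42 + 75 = 117
  G: |-42| + |10| = 42 + 10 = 52
  H: |-9| + |22| = 9 + 22 = 31
  → nearest: H (31)
Q5 at (-59, -53):
  D: |75| + |-4| = 75 + 4 = 79
  E: |27| + |1| = 27 + 1 = 28
  F: |63| + |95| = 63 + 95 = 158
  G: |63| + |30| = 63 + 30 = 93
  H: |96| + |42| = 96 + 42 = 138
  → nearest: E (28)

Q1→F; Q2→D; Q3→D; Q4→H; Q5→E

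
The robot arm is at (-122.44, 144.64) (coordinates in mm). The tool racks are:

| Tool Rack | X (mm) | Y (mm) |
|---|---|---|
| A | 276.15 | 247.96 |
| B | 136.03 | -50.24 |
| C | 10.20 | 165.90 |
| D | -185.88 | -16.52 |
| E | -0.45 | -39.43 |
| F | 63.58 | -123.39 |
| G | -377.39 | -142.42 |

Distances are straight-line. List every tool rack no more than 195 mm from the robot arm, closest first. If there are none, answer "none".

C, D

Distances from (-122.44, 144.64):
A: 411.76 mm
B: 323.71 mm
C: 134.33 mm
D: 173.20 mm
E: 220.82 mm
F: 326.26 mm
G: 383.93 mm
Threshold 195 mm: C (134.33 mm), D (173.20 mm) are within range.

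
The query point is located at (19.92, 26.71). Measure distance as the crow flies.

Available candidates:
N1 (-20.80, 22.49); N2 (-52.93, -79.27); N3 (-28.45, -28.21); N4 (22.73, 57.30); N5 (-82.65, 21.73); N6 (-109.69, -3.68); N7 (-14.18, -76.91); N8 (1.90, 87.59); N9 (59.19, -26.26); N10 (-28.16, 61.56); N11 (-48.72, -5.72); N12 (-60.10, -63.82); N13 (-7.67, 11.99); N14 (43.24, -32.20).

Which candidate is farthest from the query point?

Distances from (19.92, 26.71):
N1: 40.94
N2: 128.60
N3: 73.18
N4: 30.72
N5: 102.69
N6: 133.13
N7: 109.09
N8: 63.49
N9: 65.94
N10: 59.38
N11: 75.92
N12: 120.83
N13: 31.27
N14: 63.36
Maximum: N6 at 133.13.

N6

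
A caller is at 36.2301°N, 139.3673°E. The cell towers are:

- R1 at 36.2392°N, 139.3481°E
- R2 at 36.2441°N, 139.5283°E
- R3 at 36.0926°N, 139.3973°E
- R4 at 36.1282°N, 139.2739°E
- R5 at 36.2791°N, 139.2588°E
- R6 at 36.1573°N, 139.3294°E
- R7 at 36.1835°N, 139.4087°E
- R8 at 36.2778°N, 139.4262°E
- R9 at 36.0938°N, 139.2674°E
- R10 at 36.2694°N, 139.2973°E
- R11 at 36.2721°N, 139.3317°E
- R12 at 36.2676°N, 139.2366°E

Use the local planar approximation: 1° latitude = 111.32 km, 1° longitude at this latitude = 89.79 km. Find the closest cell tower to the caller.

R1

Distances from 36.2301°N, 139.3673°E:
R1: √((0.0091·111.32)² + (-0.0192·89.79)²) = √(1.026193 + 2.972066) = 1.9996 km
R2: √((0.0140·111.32)² + (0.1610·89.79)²) = √(2.428860 + 208.981429) = 14.5400 km
R3: √((-0.1375·111.32)² + (0.0300·89.79)²) = √(234.288942 + 7.256020) = 15.5417 km
R4: √((-0.1019·111.32)² + (-0.0934·89.79)²) = √(128.675174 + 70.331470) = 14.1070 km
R5: √((0.0490·111.32)² + (-0.1085·89.79)²) = √(29.753534 + 94.910753) = 11.1653 km
R6: √((-0.0728·111.32)² + (-0.0379·89.79)²) = √(65.676372 + 11.580688) = 8.7896 km
R7: √((-0.0466·111.32)² + (0.0414·89.79)²) = √(26.910281 + 13.818364) = 6.3819 km
R8: √((0.0477·111.32)² + (0.0589·89.79)²) = √(28.195718 + 27.969618) = 7.4944 km
R9: √((-0.1363·111.32)² + (-0.0999·89.79)²) = √(230.217380 + 80.461277) = 17.6261 km
R10: √((0.0393·111.32)² + (-0.0700·89.79)²) = √(19.139540 + 39.504996) = 7.6580 km
R11: √((0.0420·111.32)² + (-0.0356·89.79)²) = √(21.859739 + 10.217766) = 5.6637 km
R12: √((0.0375·111.32)² + (-0.1307·89.79)²) = √(17.426450 + 137.723204) = 12.4559 km
Minimum: R1 at 1.9996 km.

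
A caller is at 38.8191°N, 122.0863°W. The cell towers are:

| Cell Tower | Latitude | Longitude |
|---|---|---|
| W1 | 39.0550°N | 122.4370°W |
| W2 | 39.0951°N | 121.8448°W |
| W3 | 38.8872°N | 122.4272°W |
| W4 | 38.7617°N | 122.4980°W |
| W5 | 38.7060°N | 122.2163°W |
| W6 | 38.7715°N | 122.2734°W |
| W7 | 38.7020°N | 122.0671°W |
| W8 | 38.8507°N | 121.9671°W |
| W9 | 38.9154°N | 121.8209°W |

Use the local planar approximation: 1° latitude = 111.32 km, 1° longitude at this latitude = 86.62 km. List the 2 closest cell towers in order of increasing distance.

W8, W7

Distances from 38.8191°N, 122.0863°W:
W1: √((0.2359·111.32)² + (-0.3507·86.62)²) = √(689.607978 + 922.800647) = 40.1548 km
W2: √((0.2760·111.32)² + (0.2415·86.62)²) = √(943.983839 + 437.593265) = 37.1696 km
W3: √((0.0681·111.32)² + (-0.3409·86.62)²) = √(57.469924 + 871.947549) = 30.4863 km
W4: √((-0.0574·111.32)² + (-0.4117·86.62)²) = √(40.829135 + 1271.739301) = 36.2294 km
W5: √((-0.1131·111.32)² + (-0.1300·86.62)²) = √(158.515453 + 126.801112) = 16.8913 km
W6: √((-0.0476·111.32)² + (-0.1871·86.62)²) = √(28.077621 + 262.653948) = 17.0509 km
W7: √((-0.1171·111.32)² + (0.0192·86.62)²) = √(169.926137 + 2.765915) = 13.1412 km
W8: √((0.0316·111.32)² + (0.1192·86.62)²) = √(12.374298 + 106.607773) = 10.9079 km
W9: √((0.0963·111.32)² + (0.2654·86.62)²) = √(114.920887 + 528.491730) = 25.3656 km
Sorted: W8 (10.9079 km) < W7 (13.1412 km) < W5 (16.8913 km) < W6 (17.0509 km) < …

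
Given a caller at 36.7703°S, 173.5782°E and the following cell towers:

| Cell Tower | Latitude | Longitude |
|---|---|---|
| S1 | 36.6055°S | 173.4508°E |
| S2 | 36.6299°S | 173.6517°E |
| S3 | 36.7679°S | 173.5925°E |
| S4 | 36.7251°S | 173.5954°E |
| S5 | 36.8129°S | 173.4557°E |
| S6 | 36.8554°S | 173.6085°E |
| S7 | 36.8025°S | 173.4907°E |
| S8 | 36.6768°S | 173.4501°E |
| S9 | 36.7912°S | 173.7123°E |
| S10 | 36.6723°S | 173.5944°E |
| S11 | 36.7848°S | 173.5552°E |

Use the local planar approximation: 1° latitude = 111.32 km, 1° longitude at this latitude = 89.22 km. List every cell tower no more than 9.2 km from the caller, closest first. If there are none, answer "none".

S3, S11, S4, S7

Distances from 36.7703°S, 173.5782°E:
S1: 21.5814 km
S2: 16.9493 km
S3: 1.3035 km
S4: 5.2605 km
S5: 11.9139 km
S6: 9.8515 km
S7: 8.5903 km
S8: 15.4583 km
S9: 12.1885 km
S10: 11.0047 km
S11: 2.6108 km
Threshold 9.2 km: S3 (1.3035 km), S11 (2.6108 km), S4 (5.2605 km), S7 (8.5903 km) are within range.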